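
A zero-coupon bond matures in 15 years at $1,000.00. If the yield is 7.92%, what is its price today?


Formula: Price = FV / (1 + r)^n
Substituting: Price = $1,000.00 / (1 + 0.0792)^15
Discount factor: (1.0792)^15 = 3.137105
Price = $1,000.00 / 3.137105 = $318.77

$318.77


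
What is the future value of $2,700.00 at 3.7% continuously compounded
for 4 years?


Formula: FV = P * e^(r*t)
Exponent: r*t = 0.037 * 4 = 0.148
e^(0.148) = 1.159513
FV = $2,700.00 * 1.159513 = $3,130.68

$3,130.68


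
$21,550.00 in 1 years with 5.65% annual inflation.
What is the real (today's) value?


Formula: Real value = nominal / (1 + inflation)^years
Price level: (1 + 0.0565)^1 = 1.0565
Real value = $21,550.00 / 1.0565 = $20,397.54

$20,397.54


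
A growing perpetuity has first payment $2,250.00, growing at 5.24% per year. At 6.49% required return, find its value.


Formula: PV = C / (r - g)
Spread: r - g = 0.0649 - 0.0524 = 0.0125
Substituting: PV = $2,250.00 / 0.0125
PV = $180,000.00

$180,000.00


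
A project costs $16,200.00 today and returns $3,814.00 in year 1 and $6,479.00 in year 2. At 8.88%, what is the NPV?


Formula: NPV = C0 + C1/(1+r) + C2/(1+r)^2
Discount C1: $3,814.00 / (1 + 0.0888) = $3,502.94
Discount C2: $6,479.00 / (1 + 0.0888)^2 = $5,465.27
NPV = -$16,200.00 + $3,502.94 + $5,465.27 = -$7,231.79

-$7,231.79


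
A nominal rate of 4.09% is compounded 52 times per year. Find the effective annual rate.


Formula: EAR = (1 + r/m)^m - 1
Period rate: r/m = 0.0409 / 52 = 0.000787
Compounding: (1 + 0.000787)^52 = 1.041731
EAR = 1.041731 - 1 = 0.041731

0.041731


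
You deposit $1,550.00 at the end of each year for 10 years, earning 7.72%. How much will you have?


Formula: FV = PMT * ((1+r)^n - 1) / r
Growth factor: (1 + 0.0772)^10 = 2.103601
Numerator: 2.103601 - 1 = 1.103601
FV = $1,550.00 * 1.103601 / 0.0772 = $22,157.80

$22,157.80


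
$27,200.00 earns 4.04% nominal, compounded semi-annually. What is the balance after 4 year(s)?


Formula: FV = P * (1 + r/m)^(m*t)
Period rate: r/m = 0.0404 / 2 = 0.0202
Total periods: m*t = 2 * 4 = 8
Growth factor: (1 + 0.0202)^8 = 1.173499
FV = $27,200.00 * 1.173499 = $31,919.16

$31,919.16


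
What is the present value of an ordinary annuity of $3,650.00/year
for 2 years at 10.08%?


Formula: PV = PMT * (1 - (1+r)^(-n)) / r
Discount factor: (1 + 0.1008)^(-2) = 0.825245
Bracket: 1 - 0.825245 = 0.174755
PV = $3,650.00 * 0.174755 / 0.1008 = $6,327.92

$6,327.92


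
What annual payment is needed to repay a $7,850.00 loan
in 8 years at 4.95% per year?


Formula: PMT = PV * r / (1 - (1+r)^(-n))
Denominator: 1 - (1 + 0.0495)^(-8) = 0.320577
Numerator: $7,850.00 * 0.0495 = 388.575
PMT = 388.575 / 0.320577 = $1,212.11

$1,212.11


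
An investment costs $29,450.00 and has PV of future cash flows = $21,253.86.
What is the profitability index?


Formula: PI = PV(cash flows) / initial investment
Substituting: PI = $21,253.86 / $29,450.00
PI = 0.7217

0.7217


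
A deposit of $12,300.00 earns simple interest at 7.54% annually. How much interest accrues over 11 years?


Formula: I = P * r * t
Substituting: I = $12,300.00 * 0.0754 * 11
Step: I = $12,300.00 * 0.8294
I = $10,201.62

$10,201.62


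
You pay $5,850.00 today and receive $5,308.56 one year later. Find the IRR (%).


Formula: IRR = C1/C0 - 1
Substituting: IRR = $5,308.56 / $5,850.00 - 1
Ratio: 0.907446 - 1 = -0.092554
IRR = -9.2554%

-9.2554%


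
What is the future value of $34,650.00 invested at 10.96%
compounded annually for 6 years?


Formula: FV = P * (1 + r)^n
Substituting: FV = $34,650.00 * (1 + 0.1096)^6
Growth factor: (1.1096)^6 = 1.866374
FV = $34,650.00 * 1.866374 = $64,669.86

$64,669.86


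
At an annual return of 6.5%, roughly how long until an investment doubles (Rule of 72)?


Formula: Years ≈ 72 / r
Substituting: Years ≈ 72 / 6.5
Years ≈ 11.1

11.1 years


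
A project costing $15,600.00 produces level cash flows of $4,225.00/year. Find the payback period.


Formula: Payback = investment / annual cash flow
Substituting: Payback = $15,600.00 / $4,225.00
Payback = 3.6923 years

3.6923 years


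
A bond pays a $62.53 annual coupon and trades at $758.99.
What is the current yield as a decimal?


Formula: Current yield = annual coupon / price
Substituting: CY = $62.53 / $758.99
CY = 0.082386

0.082386


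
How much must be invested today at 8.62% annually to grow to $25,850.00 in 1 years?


Formula: PV = FV / (1 + r)^n
Substituting: PV = $25,850.00 / (1 + 0.0862)^1
Discount factor: (1.0862)^1 = 1.0862
PV = $25,850.00 / 1.0862 = $23,798.56

$23,798.56


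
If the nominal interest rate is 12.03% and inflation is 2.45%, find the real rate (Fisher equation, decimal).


Formula: (1 + r_real) = (1 + r_nom) / (1 + inflation)
Substituting: (1 + r_real) = 1.1203 / 1.0245
(1 + r_real) = 1.093509
r_real = 1.093509 - 1 = 0.093509

0.093509


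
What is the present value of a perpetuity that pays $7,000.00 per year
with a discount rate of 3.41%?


Formula: PV = C / r
Substituting: PV = $7,000.00 / 0.0341
PV = $205,278.59

$205,278.59


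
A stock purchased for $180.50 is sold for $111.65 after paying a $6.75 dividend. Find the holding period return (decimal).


Formula: HPR = (P1 - P0 + D) / P0
Gain: $111.65 - $180.50 + $6.75 = -$62.10
HPR = -$62.10 / $180.50 = -0.344

-0.344


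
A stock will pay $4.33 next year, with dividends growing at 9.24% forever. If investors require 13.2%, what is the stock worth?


Formula: P = D1 / (r - g)
Spread: r - g = 0.132 - 0.0924 = 0.0396
Substituting: P = $4.33 / 0.0396
P = $109.34

$109.34


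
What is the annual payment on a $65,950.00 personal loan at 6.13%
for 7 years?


Formula: PMT = PV * r / (1 - (1+r)^(-n))
Denominator: 1 - (1 + 0.0613)^(-7) = 0.340624
Numerator: $65,950.00 * 0.0613 = 4042.735
PMT = 4042.735 / 0.340624 = $11,868.60

$11,868.60


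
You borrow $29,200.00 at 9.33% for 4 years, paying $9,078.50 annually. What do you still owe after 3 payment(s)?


Formula: Balance = PV*(1+r)^k - PMT*((1+r)^k - 1)/r
Growth: (1 + 0.0933)^3 = 1.306827
Accumulated factor: ((1+r)^k - 1)/r = 3.288605
Balance = $29,200.00 * 1.306827 - $9,078.50 * 3.288605
Balance = $8,303.74

$8,303.74


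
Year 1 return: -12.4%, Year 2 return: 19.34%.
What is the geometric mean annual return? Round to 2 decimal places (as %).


Formula: Geometric mean = ((1+r1)*(1+r2))^(1/2) - 1
Product: (1 + -0.124) * (1 + 0.1934) = 0.876 * 1.1934 = 1.045418
Square root: 1.045418^0.5 = 1.022457
Geometric mean = 1.022457 - 1 = 0.022457
As percentage: 2.25%

2.25%


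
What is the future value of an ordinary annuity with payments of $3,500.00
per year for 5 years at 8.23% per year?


Formula: FV = PMT * ((1+r)^n - 1) / r
Growth factor: (1 + 0.0823)^5 = 1.48504
Numerator: 1.48504 - 1 = 0.48504
FV = $3,500.00 * 0.48504 / 0.0823 = $20,627.48

$20,627.48


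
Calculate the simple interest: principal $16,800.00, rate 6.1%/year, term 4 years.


Formula: I = P * r * t
Substituting: I = $16,800.00 * 0.061 * 4
Step: I = $16,800.00 * 0.244
I = $4,099.20

$4,099.20


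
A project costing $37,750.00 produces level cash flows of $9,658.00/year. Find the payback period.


Formula: Payback = investment / annual cash flow
Substituting: Payback = $37,750.00 / $9,658.00
Payback = 3.9087 years

3.9087 years


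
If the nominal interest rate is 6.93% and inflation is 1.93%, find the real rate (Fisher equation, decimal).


Formula: (1 + r_real) = (1 + r_nom) / (1 + inflation)
Substituting: (1 + r_real) = 1.0693 / 1.0193
(1 + r_real) = 1.049053
r_real = 1.049053 - 1 = 0.049053

0.049053


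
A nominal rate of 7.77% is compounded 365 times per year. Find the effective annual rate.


Formula: EAR = (1 + r/m)^m - 1
Period rate: r/m = 0.0777 / 365 = 0.000213
Compounding: (1 + 0.000213)^365 = 1.080789
EAR = 1.080789 - 1 = 0.080789

0.080789


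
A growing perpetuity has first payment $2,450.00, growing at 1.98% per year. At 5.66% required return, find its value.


Formula: PV = C / (r - g)
Spread: r - g = 0.0566 - 0.0198 = 0.0368
Substituting: PV = $2,450.00 / 0.0368
PV = $66,576.09

$66,576.09


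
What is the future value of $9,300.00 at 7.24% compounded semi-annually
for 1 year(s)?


Formula: FV = P * (1 + r/m)^(m*t)
Period rate: r/m = 0.0724 / 2 = 0.0362
Total periods: m*t = 2 * 1 = 2
Growth factor: (1 + 0.0362)^2 = 1.07371
FV = $9,300.00 * 1.07371 = $9,985.51

$9,985.51


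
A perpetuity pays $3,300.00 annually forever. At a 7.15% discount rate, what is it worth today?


Formula: PV = C / r
Substituting: PV = $3,300.00 / 0.0715
PV = $46,153.85

$46,153.85


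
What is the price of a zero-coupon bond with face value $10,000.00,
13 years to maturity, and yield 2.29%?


Formula: Price = FV / (1 + r)^n
Substituting: Price = $10,000.00 / (1 + 0.0229)^13
Discount factor: (1.0229)^13 = 1.342244
Price = $10,000.00 / 1.342244 = $7,450.21

$7,450.21


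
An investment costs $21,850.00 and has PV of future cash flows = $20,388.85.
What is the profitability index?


Formula: PI = PV(cash flows) / initial investment
Substituting: PI = $20,388.85 / $21,850.00
PI = 0.9331

0.9331


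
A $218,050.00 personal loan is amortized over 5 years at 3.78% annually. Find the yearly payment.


Formula: PMT = PV * r / (1 - (1+r)^(-n))
Denominator: 1 - (1 + 0.0378)^(-5) = 0.169324
Numerator: $218,050.00 * 0.0378 = 8242.29
PMT = 8242.29 / 0.169324 = $48,677.63

$48,677.63


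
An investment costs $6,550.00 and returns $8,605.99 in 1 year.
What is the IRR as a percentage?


Formula: IRR = C1/C0 - 1
Substituting: IRR = $8,605.99 / $6,550.00 - 1
Ratio: 1.313892 - 1 = 0.313892
IRR = 31.3892%

31.3892%


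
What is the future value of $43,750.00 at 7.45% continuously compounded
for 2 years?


Formula: FV = P * e^(r*t)
Exponent: r*t = 0.0745 * 2 = 0.149
e^(0.149) = 1.160673
FV = $43,750.00 * 1.160673 = $50,779.44

$50,779.44


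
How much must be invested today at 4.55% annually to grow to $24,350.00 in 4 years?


Formula: PV = FV / (1 + r)^n
Substituting: PV = $24,350.00 / (1 + 0.0455)^4
Discount factor: (1.0455)^4 = 1.194803
PV = $24,350.00 / 1.194803 = $20,379.94

$20,379.94


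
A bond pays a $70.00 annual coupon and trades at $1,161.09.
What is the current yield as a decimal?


Formula: Current yield = annual coupon / price
Substituting: CY = $70.00 / $1,161.09
CY = 0.060288

0.060288


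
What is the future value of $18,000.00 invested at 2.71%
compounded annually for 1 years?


Formula: FV = P * (1 + r)^n
Substituting: FV = $18,000.00 * (1 + 0.0271)^1
Growth factor: (1.0271)^1 = 1.0271
FV = $18,000.00 * 1.0271 = $18,487.80

$18,487.80


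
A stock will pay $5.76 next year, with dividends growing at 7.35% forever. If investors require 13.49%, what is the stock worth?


Formula: P = D1 / (r - g)
Spread: r - g = 0.1349 - 0.0735 = 0.0614
Substituting: P = $5.76 / 0.0614
P = $93.81

$93.81


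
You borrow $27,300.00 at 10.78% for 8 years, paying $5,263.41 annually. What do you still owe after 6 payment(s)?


Formula: Balance = PV*(1+r)^k - PMT*((1+r)^k - 1)/r
Growth: (1 + 0.1078)^6 = 1.848282
Accumulated factor: ((1+r)^k - 1)/r = 7.869033
Balance = $27,300.00 * 1.848282 - $5,263.41 * 7.869033
Balance = $9,040.15

$9,040.15


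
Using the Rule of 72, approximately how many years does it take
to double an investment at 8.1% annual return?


Formula: Years ≈ 72 / r
Substituting: Years ≈ 72 / 8.1
Years ≈ 8.9

8.9 years


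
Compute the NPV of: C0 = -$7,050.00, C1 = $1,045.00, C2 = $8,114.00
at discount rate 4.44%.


Formula: NPV = C0 + C1/(1+r) + C2/(1+r)^2
Discount C1: $1,045.00 / (1 + 0.0444) = $1,000.57
Discount C2: $8,114.00 / (1 + 0.0444)^2 = $7,438.77
NPV = -$7,050.00 + $1,000.57 + $7,438.77 = $1,389.35

$1,389.35


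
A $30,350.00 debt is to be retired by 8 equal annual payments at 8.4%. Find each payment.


Formula: PMT = PV * r / (1 - (1+r)^(-n))
Denominator: 1 - (1 + 0.084)^(-8) = 0.475476
Numerator: $30,350.00 * 0.084 = 2549.4
PMT = 2549.4 / 0.475476 = $5,361.79

$5,361.79


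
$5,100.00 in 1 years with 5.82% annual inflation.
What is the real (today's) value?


Formula: Real value = nominal / (1 + inflation)^years
Price level: (1 + 0.0582)^1 = 1.0582
Real value = $5,100.00 / 1.0582 = $4,819.50

$4,819.50


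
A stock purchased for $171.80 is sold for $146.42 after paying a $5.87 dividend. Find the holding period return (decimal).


Formula: HPR = (P1 - P0 + D) / P0
Gain: $146.42 - $171.80 + $5.87 = -$19.51
HPR = -$19.51 / $171.80 = -0.1136

-0.1136


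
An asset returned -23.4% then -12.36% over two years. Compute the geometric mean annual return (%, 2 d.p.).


Formula: Geometric mean = ((1+r1)*(1+r2))^(1/2) - 1
Product: (1 + -0.234) * (1 + -0.1236) = 0.766 * 0.8764 = 0.671322
Square root: 0.671322^0.5 = 0.819343
Geometric mean = 0.819343 - 1 = -0.180657
As percentage: -18.07%

-18.07%


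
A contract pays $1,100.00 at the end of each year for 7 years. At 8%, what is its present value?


Formula: PV = PMT * (1 - (1+r)^(-n)) / r
Discount factor: (1 + 0.08)^(-7) = 0.58349
Bracket: 1 - 0.58349 = 0.41651
PV = $1,100.00 * 0.41651 / 0.08 = $5,727.01

$5,727.01


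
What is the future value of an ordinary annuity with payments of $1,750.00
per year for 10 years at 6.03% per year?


Formula: FV = PMT * ((1+r)^n - 1) / r
Growth factor: (1 + 0.0603)^10 = 1.795923
Numerator: 1.795923 - 1 = 0.795923
FV = $1,750.00 * 0.795923 / 0.0603 = $23,098.91

$23,098.91


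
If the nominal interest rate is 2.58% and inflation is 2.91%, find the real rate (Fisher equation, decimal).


Formula: (1 + r_real) = (1 + r_nom) / (1 + inflation)
Substituting: (1 + r_real) = 1.0258 / 1.0291
(1 + r_real) = 0.996793
r_real = 0.996793 - 1 = -0.003207

-0.003207


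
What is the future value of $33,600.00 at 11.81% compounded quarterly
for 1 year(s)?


Formula: FV = P * (1 + r/m)^(m*t)
Period rate: r/m = 0.1181 / 4 = 0.029525
Total periods: m*t = 4 * 1 = 4
Growth factor: (1 + 0.029525)^4 = 1.123434
FV = $33,600.00 * 1.123434 = $37,747.38

$37,747.38


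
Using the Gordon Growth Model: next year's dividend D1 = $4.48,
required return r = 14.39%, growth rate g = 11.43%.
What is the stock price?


Formula: P = D1 / (r - g)
Spread: r - g = 0.1439 - 0.1143 = 0.0296
Substituting: P = $4.48 / 0.0296
P = $151.35

$151.35


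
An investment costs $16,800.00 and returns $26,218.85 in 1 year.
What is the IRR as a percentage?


Formula: IRR = C1/C0 - 1
Substituting: IRR = $26,218.85 / $16,800.00 - 1
Ratio: 1.560646 - 1 = 0.560646
IRR = 56.0646%

56.0646%


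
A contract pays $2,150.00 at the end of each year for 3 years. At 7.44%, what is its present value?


Formula: PV = PMT * (1 - (1+r)^(-n)) / r
Discount factor: (1 + 0.0744)^(-3) = 0.80631
Bracket: 1 - 0.80631 = 0.19369
PV = $2,150.00 * 0.19369 / 0.0744 = $5,597.23

$5,597.23


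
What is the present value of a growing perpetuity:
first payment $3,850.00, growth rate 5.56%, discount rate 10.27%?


Formula: PV = C / (r - g)
Spread: r - g = 0.1027 - 0.0556 = 0.0471
Substituting: PV = $3,850.00 / 0.0471
PV = $81,740.98

$81,740.98


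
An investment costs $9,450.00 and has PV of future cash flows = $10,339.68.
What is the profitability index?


Formula: PI = PV(cash flows) / initial investment
Substituting: PI = $10,339.68 / $9,450.00
PI = 1.0941

1.0941


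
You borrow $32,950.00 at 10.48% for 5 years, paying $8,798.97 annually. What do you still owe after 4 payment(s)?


Formula: Balance = PV*(1+r)^k - PMT*((1+r)^k - 1)/r
Growth: (1 + 0.1048)^4 = 1.489823
Accumulated factor: ((1+r)^k - 1)/r = 4.673883
Balance = $32,950.00 * 1.489823 - $8,798.97 * 4.673883
Balance = $7,964.31

$7,964.31


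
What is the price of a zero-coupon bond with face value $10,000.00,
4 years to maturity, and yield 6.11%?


Formula: Price = FV / (1 + r)^n
Substituting: Price = $10,000.00 / (1 + 0.0611)^4
Discount factor: (1.0611)^4 = 1.267726
Price = $10,000.00 / 1.267726 = $7,888.14

$7,888.14


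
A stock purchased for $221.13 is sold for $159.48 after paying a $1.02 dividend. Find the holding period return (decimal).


Formula: HPR = (P1 - P0 + D) / P0
Gain: $159.48 - $221.13 + $1.02 = -$60.63
HPR = -$60.63 / $221.13 = -0.2742

-0.2742


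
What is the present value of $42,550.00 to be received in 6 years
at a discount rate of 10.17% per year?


Formula: PV = FV / (1 + r)^n
Substituting: PV = $42,550.00 / (1 + 0.1017)^6
Discount factor: (1.1017)^6 = 1.788052
PV = $42,550.00 / 1.788052 = $23,796.85

$23,796.85


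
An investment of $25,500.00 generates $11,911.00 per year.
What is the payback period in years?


Formula: Payback = investment / annual cash flow
Substituting: Payback = $25,500.00 / $11,911.00
Payback = 2.1409 years

2.1409 years


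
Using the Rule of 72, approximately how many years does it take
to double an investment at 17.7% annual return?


Formula: Years ≈ 72 / r
Substituting: Years ≈ 72 / 17.7
Years ≈ 4.1

4.1 years


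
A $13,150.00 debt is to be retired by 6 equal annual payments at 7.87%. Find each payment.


Formula: PMT = PV * r / (1 - (1+r)^(-n))
Denominator: 1 - (1 + 0.0787)^(-6) = 0.36526
Numerator: $13,150.00 * 0.0787 = 1034.905
PMT = 1034.905 / 0.36526 = $2,833.34

$2,833.34


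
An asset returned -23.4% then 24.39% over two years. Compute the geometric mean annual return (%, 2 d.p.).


Formula: Geometric mean = ((1+r1)*(1+r2))^(1/2) - 1
Product: (1 + -0.234) * (1 + 0.2439) = 0.766 * 1.2439 = 0.952827
Square root: 0.952827^0.5 = 0.976129
Geometric mean = 0.976129 - 1 = -0.023871
As percentage: -2.39%

-2.39%


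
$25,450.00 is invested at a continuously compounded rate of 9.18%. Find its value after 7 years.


Formula: FV = P * e^(r*t)
Exponent: r*t = 0.0918 * 7 = 0.6426
e^(0.6426) = 1.901418
FV = $25,450.00 * 1.901418 = $48,391.09

$48,391.09


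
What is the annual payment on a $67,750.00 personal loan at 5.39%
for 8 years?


Formula: PMT = PV * r / (1 - (1+r)^(-n))
Denominator: 1 - (1 + 0.0539)^(-8) = 0.34294
Numerator: $67,750.00 * 0.0539 = 3651.725
PMT = 3651.725 / 0.34294 = $10,648.28

$10,648.28


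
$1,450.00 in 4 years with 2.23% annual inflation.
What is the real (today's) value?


Formula: Real value = nominal / (1 + inflation)^years
Price level: (1 + 0.0223)^4 = 1.092228
Real value = $1,450.00 / 1.092228 = $1,327.56

$1,327.56


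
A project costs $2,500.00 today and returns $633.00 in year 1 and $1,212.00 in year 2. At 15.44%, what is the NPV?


Formula: NPV = C0 + C1/(1+r) + C2/(1+r)^2
Discount C1: $633.00 / (1 + 0.1544) = $548.34
Discount C2: $1,212.00 / (1 + 0.1544)^2 = $909.47
NPV = -$2,500.00 + $548.34 + $909.47 = -$1,042.19

-$1,042.19


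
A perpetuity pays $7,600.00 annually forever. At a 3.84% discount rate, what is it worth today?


Formula: PV = C / r
Substituting: PV = $7,600.00 / 0.0384
PV = $197,916.67

$197,916.67


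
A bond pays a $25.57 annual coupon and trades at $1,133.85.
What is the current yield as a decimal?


Formula: Current yield = annual coupon / price
Substituting: CY = $25.57 / $1,133.85
CY = 0.022551

0.022551


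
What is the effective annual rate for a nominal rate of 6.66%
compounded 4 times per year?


Formula: EAR = (1 + r/m)^m - 1
Period rate: r/m = 0.0666 / 4 = 0.01665
Compounding: (1 + 0.01665)^4 = 1.068282
EAR = 1.068282 - 1 = 0.068282

0.068282


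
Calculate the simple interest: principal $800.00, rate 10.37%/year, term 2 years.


Formula: I = P * r * t
Substituting: I = $800.00 * 0.1037 * 2
Step: I = $800.00 * 0.2074
I = $165.92

$165.92


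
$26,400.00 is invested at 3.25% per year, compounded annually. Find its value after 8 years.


Formula: FV = P * (1 + r)^n
Substituting: FV = $26,400.00 * (1 + 0.0325)^8
Growth factor: (1.0325)^8 = 1.291578
FV = $26,400.00 * 1.291578 = $34,097.65

$34,097.65


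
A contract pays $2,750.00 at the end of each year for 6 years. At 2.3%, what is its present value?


Formula: PV = PMT * (1 - (1+r)^(-n)) / r
Discount factor: (1 + 0.023)^(-6) = 0.872461
Bracket: 1 - 0.872461 = 0.127539
PV = $2,750.00 * 0.127539 / 0.023 = $15,249.19

$15,249.19


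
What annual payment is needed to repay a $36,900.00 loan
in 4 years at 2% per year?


Formula: PMT = PV * r / (1 - (1+r)^(-n))
Denominator: 1 - (1 + 0.02)^(-4) = 0.076155
Numerator: $36,900.00 * 0.02 = 738.0
PMT = 738.0 / 0.076155 = $9,690.82

$9,690.82


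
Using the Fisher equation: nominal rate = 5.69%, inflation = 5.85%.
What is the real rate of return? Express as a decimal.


Formula: (1 + r_real) = (1 + r_nom) / (1 + inflation)
Substituting: (1 + r_real) = 1.0569 / 1.0585
(1 + r_real) = 0.998488
r_real = 0.998488 - 1 = -0.001512

-0.001512


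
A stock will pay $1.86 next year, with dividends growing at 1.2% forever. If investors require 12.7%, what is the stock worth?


Formula: P = D1 / (r - g)
Spread: r - g = 0.127 - 0.012 = 0.115
Substituting: P = $1.86 / 0.115
P = $16.17

$16.17


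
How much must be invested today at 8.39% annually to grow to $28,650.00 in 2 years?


Formula: PV = FV / (1 + r)^n
Substituting: PV = $28,650.00 / (1 + 0.0839)^2
Discount factor: (1.0839)^2 = 1.174839
PV = $28,650.00 / 1.174839 = $24,386.32

$24,386.32


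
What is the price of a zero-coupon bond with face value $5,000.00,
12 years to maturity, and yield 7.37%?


Formula: Price = FV / (1 + r)^n
Substituting: Price = $5,000.00 / (1 + 0.0737)^12
Discount factor: (1.0737)^12 = 2.347445
Price = $5,000.00 / 2.347445 = $2,129.98

$2,129.98


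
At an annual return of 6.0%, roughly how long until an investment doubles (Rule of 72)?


Formula: Years ≈ 72 / r
Substituting: Years ≈ 72 / 6.0
Years ≈ 12.0

12.0 years


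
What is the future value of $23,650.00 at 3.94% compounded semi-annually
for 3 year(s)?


Formula: FV = P * (1 + r/m)^(m*t)
Period rate: r/m = 0.0394 / 2 = 0.0197
Total periods: m*t = 2 * 3 = 6
Growth factor: (1 + 0.0197)^6 = 1.124177
FV = $23,650.00 * 1.124177 = $26,586.78

$26,586.78


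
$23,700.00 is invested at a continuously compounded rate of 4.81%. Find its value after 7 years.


Formula: FV = P * e^(r*t)
Exponent: r*t = 0.0481 * 7 = 0.3367
e^(0.3367) = 1.400319
FV = $23,700.00 * 1.400319 = $33,187.56

$33,187.56


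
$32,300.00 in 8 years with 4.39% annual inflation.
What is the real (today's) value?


Formula: Real value = nominal / (1 + inflation)^years
Price level: (1 + 0.0439)^8 = 1.410169
Real value = $32,300.00 / 1.410169 = $22,905.06

$22,905.06


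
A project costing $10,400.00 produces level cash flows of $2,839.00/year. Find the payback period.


Formula: Payback = investment / annual cash flow
Substituting: Payback = $10,400.00 / $2,839.00
Payback = 3.6633 years

3.6633 years


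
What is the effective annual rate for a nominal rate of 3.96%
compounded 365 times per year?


Formula: EAR = (1 + r/m)^m - 1
Period rate: r/m = 0.0396 / 365 = 0.000108
Compounding: (1 + 0.000108)^365 = 1.040392
EAR = 1.040392 - 1 = 0.040392

0.040392


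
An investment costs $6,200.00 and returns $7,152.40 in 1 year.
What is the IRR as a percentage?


Formula: IRR = C1/C0 - 1
Substituting: IRR = $7,152.40 / $6,200.00 - 1
Ratio: 1.153613 - 1 = 0.153613
IRR = 15.3613%

15.3613%


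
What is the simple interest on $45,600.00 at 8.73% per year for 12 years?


Formula: I = P * r * t
Substituting: I = $45,600.00 * 0.0873 * 12
Step: I = $45,600.00 * 1.0476
I = $47,770.56

$47,770.56


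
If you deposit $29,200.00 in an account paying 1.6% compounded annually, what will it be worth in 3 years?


Formula: FV = P * (1 + r)^n
Substituting: FV = $29,200.00 * (1 + 0.016)^3
Growth factor: (1.016)^3 = 1.048772
FV = $29,200.00 * 1.048772 = $30,624.15

$30,624.15


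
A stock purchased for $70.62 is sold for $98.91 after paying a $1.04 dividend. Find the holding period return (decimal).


Formula: HPR = (P1 - P0 + D) / P0
Gain: $98.91 - $70.62 + $1.04 = $29.33
HPR = $29.33 / $70.62 = 0.4153

0.4153


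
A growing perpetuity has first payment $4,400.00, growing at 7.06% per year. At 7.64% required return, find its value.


Formula: PV = C / (r - g)
Spread: r - g = 0.0764 - 0.0706 = 0.0058
Substituting: PV = $4,400.00 / 0.0058
PV = $758,620.69

$758,620.69


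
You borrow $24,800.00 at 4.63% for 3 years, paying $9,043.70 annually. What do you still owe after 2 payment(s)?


Formula: Balance = PV*(1+r)^k - PMT*((1+r)^k - 1)/r
Growth: (1 + 0.0463)^2 = 1.094744
Accumulated factor: ((1+r)^k - 1)/r = 2.0463
Balance = $24,800.00 * 1.094744 - $9,043.70 * 2.0463
Balance = $8,643.52

$8,643.52


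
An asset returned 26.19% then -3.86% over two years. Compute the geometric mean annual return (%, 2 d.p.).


Formula: Geometric mean = ((1+r1)*(1+r2))^(1/2) - 1
Product: (1 + 0.2619) * (1 + -0.0386) = 1.2619 * 0.9614 = 1.213191
Square root: 1.213191^0.5 = 1.101449
Geometric mean = 1.101449 - 1 = 0.101449
As percentage: 10.14%

10.14%


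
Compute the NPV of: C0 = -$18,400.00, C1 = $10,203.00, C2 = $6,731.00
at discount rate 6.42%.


Formula: NPV = C0 + C1/(1+r) + C2/(1+r)^2
Discount C1: $10,203.00 / (1 + 0.0642) = $9,587.48
Discount C2: $6,731.00 / (1 + 0.0642)^2 = $5,943.37
NPV = -$18,400.00 + $9,587.48 + $5,943.37 = -$2,869.14

-$2,869.14


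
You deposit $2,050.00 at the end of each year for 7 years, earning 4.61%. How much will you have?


Formula: FV = PMT * ((1+r)^n - 1) / r
Growth factor: (1 + 0.0461)^7 = 1.370921
Numerator: 1.370921 - 1 = 0.370921
FV = $2,050.00 * 0.370921 / 0.0461 = $16,494.32

$16,494.32


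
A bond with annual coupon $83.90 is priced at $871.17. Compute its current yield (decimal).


Formula: Current yield = annual coupon / price
Substituting: CY = $83.90 / $871.17
CY = 0.096307

0.096307


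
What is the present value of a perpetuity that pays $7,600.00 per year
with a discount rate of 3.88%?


Formula: PV = C / r
Substituting: PV = $7,600.00 / 0.0388
PV = $195,876.29

$195,876.29


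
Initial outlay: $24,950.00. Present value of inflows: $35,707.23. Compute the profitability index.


Formula: PI = PV(cash flows) / initial investment
Substituting: PI = $35,707.23 / $24,950.00
PI = 1.4312

1.4312


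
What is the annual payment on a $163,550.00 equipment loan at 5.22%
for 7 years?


Formula: PMT = PV * r / (1 - (1+r)^(-n))
Denominator: 1 - (1 + 0.0522)^(-7) = 0.299655
Numerator: $163,550.00 * 0.0522 = 8537.31
PMT = 8537.31 / 0.299655 = $28,490.45

$28,490.45


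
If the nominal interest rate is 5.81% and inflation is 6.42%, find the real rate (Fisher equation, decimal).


Formula: (1 + r_real) = (1 + r_nom) / (1 + inflation)
Substituting: (1 + r_real) = 1.0581 / 1.0642
(1 + r_real) = 0.994268
r_real = 0.994268 - 1 = -0.005732

-0.005732


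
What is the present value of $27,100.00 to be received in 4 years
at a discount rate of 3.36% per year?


Formula: PV = FV / (1 + r)^n
Substituting: PV = $27,100.00 / (1 + 0.0336)^4
Discount factor: (1.0336)^4 = 1.141327
PV = $27,100.00 / 1.141327 = $23,744.30

$23,744.30


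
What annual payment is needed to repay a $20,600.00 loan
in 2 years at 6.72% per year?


Formula: PMT = PV * r / (1 - (1+r)^(-n))
Denominator: 1 - (1 + 0.0672)^(-2) = 0.121972
Numerator: $20,600.00 * 0.0672 = 1384.32
PMT = 1384.32 / 0.121972 = $11,349.49

$11,349.49


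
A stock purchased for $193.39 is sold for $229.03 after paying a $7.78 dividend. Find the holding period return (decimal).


Formula: HPR = (P1 - P0 + D) / P0
Gain: $229.03 - $193.39 + $7.78 = $43.42
HPR = $43.42 / $193.39 = 0.2245

0.2245


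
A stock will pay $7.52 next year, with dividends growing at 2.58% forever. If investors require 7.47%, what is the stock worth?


Formula: P = D1 / (r - g)
Spread: r - g = 0.0747 - 0.0258 = 0.0489
Substituting: P = $7.52 / 0.0489
P = $153.78

$153.78


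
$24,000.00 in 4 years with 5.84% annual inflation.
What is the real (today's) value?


Formula: Real value = nominal / (1 + inflation)^years
Price level: (1 + 0.0584)^4 = 1.254872
Real value = $24,000.00 / 1.254872 = $19,125.46

$19,125.46


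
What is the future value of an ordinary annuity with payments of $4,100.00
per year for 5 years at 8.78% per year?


Formula: FV = PMT * ((1+r)^n - 1) / r
Growth factor: (1 + 0.0878)^5 = 1.523159
Numerator: 1.523159 - 1 = 0.523159
FV = $4,100.00 * 0.523159 / 0.0878 = $24,429.98

$24,429.98


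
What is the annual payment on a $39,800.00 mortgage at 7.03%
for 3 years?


Formula: PMT = PV * r / (1 - (1+r)^(-n))
Denominator: 1 - (1 + 0.0703)^(-3) = 0.184388
Numerator: $39,800.00 * 0.0703 = 2797.94
PMT = 2797.94 / 0.184388 = $15,174.17

$15,174.17


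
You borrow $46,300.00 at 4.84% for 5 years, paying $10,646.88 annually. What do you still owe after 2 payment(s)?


Formula: Balance = PV*(1+r)^k - PMT*((1+r)^k - 1)/r
Growth: (1 + 0.0484)^2 = 1.099143
Accumulated factor: ((1+r)^k - 1)/r = 2.0484
Balance = $46,300.00 * 1.099143 - $10,646.88 * 2.0484
Balance = $29,081.23

$29,081.23


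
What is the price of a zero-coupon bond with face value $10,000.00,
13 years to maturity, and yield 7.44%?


Formula: Price = FV / (1 + r)^n
Substituting: Price = $10,000.00 / (1 + 0.0744)^13
Discount factor: (1.0744)^13 = 2.541897
Price = $10,000.00 / 2.541897 = $3,934.07

$3,934.07


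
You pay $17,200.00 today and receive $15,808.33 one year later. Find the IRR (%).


Formula: IRR = C1/C0 - 1
Substituting: IRR = $15,808.33 / $17,200.00 - 1
Ratio: 0.919089 - 1 = -0.080911
IRR = -8.0911%

-8.0911%


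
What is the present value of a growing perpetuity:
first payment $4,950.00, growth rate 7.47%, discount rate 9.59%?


Formula: PV = C / (r - g)
Spread: r - g = 0.0959 - 0.0747 = 0.0212
Substituting: PV = $4,950.00 / 0.0212
PV = $233,490.57

$233,490.57


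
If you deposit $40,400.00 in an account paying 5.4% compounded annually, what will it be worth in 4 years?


Formula: FV = P * (1 + r)^n
Substituting: FV = $40,400.00 * (1 + 0.054)^4
Growth factor: (1.054)^4 = 1.234134
FV = $40,400.00 * 1.234134 = $49,859.03

$49,859.03


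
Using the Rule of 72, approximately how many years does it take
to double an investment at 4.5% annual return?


Formula: Years ≈ 72 / r
Substituting: Years ≈ 72 / 4.5
Years ≈ 16.0

16.0 years


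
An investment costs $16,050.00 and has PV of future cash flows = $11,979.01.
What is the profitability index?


Formula: PI = PV(cash flows) / initial investment
Substituting: PI = $11,979.01 / $16,050.00
PI = 0.7464

0.7464


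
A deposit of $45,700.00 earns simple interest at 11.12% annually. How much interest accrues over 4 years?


Formula: I = P * r * t
Substituting: I = $45,700.00 * 0.1112 * 4
Step: I = $45,700.00 * 0.4448
I = $20,327.36

$20,327.36


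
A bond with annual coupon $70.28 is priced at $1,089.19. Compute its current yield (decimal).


Formula: Current yield = annual coupon / price
Substituting: CY = $70.28 / $1,089.19
CY = 0.064525

0.064525


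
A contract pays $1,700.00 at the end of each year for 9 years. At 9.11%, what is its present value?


Formula: PV = PMT * (1 - (1+r)^(-n)) / r
Discount factor: (1 + 0.0911)^(-9) = 0.456267
Bracket: 1 - 0.456267 = 0.543733
PV = $1,700.00 * 0.543733 / 0.0911 = $10,146.50

$10,146.50


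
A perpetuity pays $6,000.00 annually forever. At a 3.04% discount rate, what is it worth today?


Formula: PV = C / r
Substituting: PV = $6,000.00 / 0.0304
PV = $197,368.42

$197,368.42


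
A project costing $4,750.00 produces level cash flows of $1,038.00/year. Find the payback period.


Formula: Payback = investment / annual cash flow
Substituting: Payback = $4,750.00 / $1,038.00
Payback = 4.5761 years

4.5761 years


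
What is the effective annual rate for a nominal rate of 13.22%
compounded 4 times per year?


Formula: EAR = (1 + r/m)^m - 1
Period rate: r/m = 0.1322 / 4 = 0.03305
Compounding: (1 + 0.03305)^4 = 1.138899
EAR = 1.138899 - 1 = 0.138899

0.138899


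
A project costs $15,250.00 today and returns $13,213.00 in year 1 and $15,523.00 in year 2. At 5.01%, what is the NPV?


Formula: NPV = C0 + C1/(1+r) + C2/(1+r)^2
Discount C1: $13,213.00 / (1 + 0.0501) = $12,582.61
Discount C2: $15,523.00 / (1 + 0.0501)^2 = $14,077.14
NPV = -$15,250.00 + $12,582.61 + $14,077.14 = $11,409.75

$11,409.75


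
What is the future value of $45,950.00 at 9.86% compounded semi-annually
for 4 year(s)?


Formula: FV = P * (1 + r/m)^(m*t)
Period rate: r/m = 0.0986 / 2 = 0.0493
Total periods: m*t = 2 * 4 = 8
Growth factor: (1 + 0.0493)^8 = 1.469594
FV = $45,950.00 * 1.469594 = $67,527.85

$67,527.85


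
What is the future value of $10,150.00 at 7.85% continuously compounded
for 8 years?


Formula: FV = P * e^(r*t)
Exponent: r*t = 0.0785 * 8 = 0.628
e^(0.628) = 1.873859
FV = $10,150.00 * 1.873859 = $19,019.67

$19,019.67


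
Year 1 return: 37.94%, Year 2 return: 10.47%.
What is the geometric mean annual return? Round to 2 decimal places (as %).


Formula: Geometric mean = ((1+r1)*(1+r2))^(1/2) - 1
Product: (1 + 0.3794) * (1 + 0.1047) = 1.3794 * 1.1047 = 1.523823
Square root: 1.523823^0.5 = 1.234432
Geometric mean = 1.234432 - 1 = 0.234432
As percentage: 23.44%

23.44%


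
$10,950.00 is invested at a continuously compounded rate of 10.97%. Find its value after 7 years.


Formula: FV = P * e^(r*t)
Exponent: r*t = 0.1097 * 7 = 0.7679
e^(0.7679) = 2.155236
FV = $10,950.00 * 2.155236 = $23,599.83

$23,599.83


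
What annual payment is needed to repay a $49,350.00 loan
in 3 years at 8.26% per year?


Formula: PMT = PV * r / (1 - (1+r)^(-n))
Denominator: 1 - (1 + 0.0826)^(-3) = 0.211873
Numerator: $49,350.00 * 0.0826 = 4076.31
PMT = 4076.31 / 0.211873 = $19,239.36

$19,239.36


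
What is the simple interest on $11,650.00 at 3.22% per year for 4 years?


Formula: I = P * r * t
Substituting: I = $11,650.00 * 0.0322 * 4
Step: I = $11,650.00 * 0.1288
I = $1,500.52

$1,500.52


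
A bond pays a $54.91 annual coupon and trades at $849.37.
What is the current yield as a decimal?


Formula: Current yield = annual coupon / price
Substituting: CY = $54.91 / $849.37
CY = 0.064648

0.064648


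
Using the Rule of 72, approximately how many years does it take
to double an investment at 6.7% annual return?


Formula: Years ≈ 72 / r
Substituting: Years ≈ 72 / 6.7
Years ≈ 10.7

10.7 years


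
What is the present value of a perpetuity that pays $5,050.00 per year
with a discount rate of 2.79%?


Formula: PV = C / r
Substituting: PV = $5,050.00 / 0.0279
PV = $181,003.58

$181,003.58


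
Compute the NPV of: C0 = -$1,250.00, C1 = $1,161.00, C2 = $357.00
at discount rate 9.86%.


Formula: NPV = C0 + C1/(1+r) + C2/(1+r)^2
Discount C1: $1,161.00 / (1 + 0.0986) = $1,056.80
Discount C2: $357.00 / (1 + 0.0986)^2 = $295.79
NPV = -$1,250.00 + $1,056.80 + $295.79 = $102.59

$102.59


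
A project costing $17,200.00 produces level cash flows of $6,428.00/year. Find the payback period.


Formula: Payback = investment / annual cash flow
Substituting: Payback = $17,200.00 / $6,428.00
Payback = 2.6758 years

2.6758 years


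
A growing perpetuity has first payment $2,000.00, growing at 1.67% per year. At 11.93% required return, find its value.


Formula: PV = C / (r - g)
Spread: r - g = 0.1193 - 0.0167 = 0.1026
Substituting: PV = $2,000.00 / 0.1026
PV = $19,493.18

$19,493.18


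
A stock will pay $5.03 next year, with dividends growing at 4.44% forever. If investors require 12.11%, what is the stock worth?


Formula: P = D1 / (r - g)
Spread: r - g = 0.1211 - 0.0444 = 0.0767
Substituting: P = $5.03 / 0.0767
P = $65.58

$65.58


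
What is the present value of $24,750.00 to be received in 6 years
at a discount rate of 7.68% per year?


Formula: PV = FV / (1 + r)^n
Substituting: PV = $24,750.00 / (1 + 0.0768)^6
Discount factor: (1.0768)^6 = 1.558871
PV = $24,750.00 / 1.558871 = $15,876.87

$15,876.87


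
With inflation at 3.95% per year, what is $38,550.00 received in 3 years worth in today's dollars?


Formula: Real value = nominal / (1 + inflation)^years
Price level: (1 + 0.0395)^3 = 1.123242
Real value = $38,550.00 / 1.123242 = $34,320.29

$34,320.29


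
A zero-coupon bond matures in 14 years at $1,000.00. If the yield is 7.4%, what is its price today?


Formula: Price = FV / (1 + r)^n
Substituting: Price = $1,000.00 / (1 + 0.074)^14
Discount factor: (1.074)^14 = 2.716814
Price = $1,000.00 / 2.716814 = $368.08

$368.08


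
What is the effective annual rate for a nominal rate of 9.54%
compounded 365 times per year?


Formula: EAR = (1 + r/m)^m - 1
Period rate: r/m = 0.0954 / 365 = 0.000261
Compounding: (1 + 0.000261)^365 = 1.100085
EAR = 1.100085 - 1 = 0.100085

0.100085


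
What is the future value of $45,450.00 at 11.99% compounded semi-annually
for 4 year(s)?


Formula: FV = P * (1 + r/m)^(m*t)
Period rate: r/m = 0.1199 / 2 = 0.05995
Total periods: m*t = 2 * 4 = 8
Growth factor: (1 + 0.05995)^8 = 1.593247
FV = $45,450.00 * 1.593247 = $72,413.06

$72,413.06


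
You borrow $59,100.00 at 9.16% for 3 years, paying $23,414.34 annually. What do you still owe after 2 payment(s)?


Formula: Balance = PV*(1+r)^k - PMT*((1+r)^k - 1)/r
Growth: (1 + 0.0916)^2 = 1.191591
Accumulated factor: ((1+r)^k - 1)/r = 2.0916
Balance = $59,100.00 * 1.191591 - $23,414.34 * 2.0916
Balance = $21,449.57

$21,449.57


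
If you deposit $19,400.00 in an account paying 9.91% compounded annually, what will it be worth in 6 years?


Formula: FV = P * (1 + r)^n
Substituting: FV = $19,400.00 * (1 + 0.0991)^6
Growth factor: (1.0991)^6 = 1.762882
FV = $19,400.00 * 1.762882 = $34,199.91

$34,199.91


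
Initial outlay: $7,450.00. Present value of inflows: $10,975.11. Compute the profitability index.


Formula: PI = PV(cash flows) / initial investment
Substituting: PI = $10,975.11 / $7,450.00
PI = 1.4732

1.4732


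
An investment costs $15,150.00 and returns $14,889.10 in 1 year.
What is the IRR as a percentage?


Formula: IRR = C1/C0 - 1
Substituting: IRR = $14,889.10 / $15,150.00 - 1
Ratio: 0.982779 - 1 = -0.017221
IRR = -1.7221%

-1.7221%


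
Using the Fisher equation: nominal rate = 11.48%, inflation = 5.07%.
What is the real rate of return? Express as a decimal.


Formula: (1 + r_real) = (1 + r_nom) / (1 + inflation)
Substituting: (1 + r_real) = 1.1148 / 1.0507
(1 + r_real) = 1.061007
r_real = 1.061007 - 1 = 0.061007

0.061007


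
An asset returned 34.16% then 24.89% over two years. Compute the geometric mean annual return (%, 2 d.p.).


Formula: Geometric mean = ((1+r1)*(1+r2))^(1/2) - 1
Product: (1 + 0.3416) * (1 + 0.2489) = 1.3416 * 1.2489 = 1.675524
Square root: 1.675524^0.5 = 1.29442
Geometric mean = 1.29442 - 1 = 0.29442
As percentage: 29.44%

29.44%


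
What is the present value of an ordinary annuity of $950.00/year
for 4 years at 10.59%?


Formula: PV = PMT * (1 - (1+r)^(-n)) / r
Discount factor: (1 + 0.1059)^(-4) = 0.668554
Bracket: 1 - 0.668554 = 0.331446
PV = $950.00 * 0.331446 / 0.1059 = $2,973.31

$2,973.31


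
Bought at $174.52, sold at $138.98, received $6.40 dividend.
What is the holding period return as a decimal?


Formula: HPR = (P1 - P0 + D) / P0
Gain: $138.98 - $174.52 + $6.40 = -$29.14
HPR = -$29.14 / $174.52 = -0.167

-0.167


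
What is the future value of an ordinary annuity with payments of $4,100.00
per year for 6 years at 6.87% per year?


Formula: FV = PMT * ((1+r)^n - 1) / r
Growth factor: (1 + 0.0687)^6 = 1.489824
Numerator: 1.489824 - 1 = 0.489824
FV = $4,100.00 * 0.489824 / 0.0687 = $29,232.56

$29,232.56


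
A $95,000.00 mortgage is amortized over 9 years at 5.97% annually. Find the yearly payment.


Formula: PMT = PV * r / (1 - (1+r)^(-n))
Denominator: 1 - (1 + 0.0597)^(-9) = 0.406592
Numerator: $95,000.00 * 0.0597 = 5671.5
PMT = 5671.5 / 0.406592 = $13,948.88

$13,948.88
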